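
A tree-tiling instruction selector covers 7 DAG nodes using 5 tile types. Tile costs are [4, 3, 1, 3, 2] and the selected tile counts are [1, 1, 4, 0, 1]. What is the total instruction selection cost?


Total cost = sum(count_i * cost_i)
= 1*4 + 1*3 + 4*1 + 0*3 + 1*2
= 13

13


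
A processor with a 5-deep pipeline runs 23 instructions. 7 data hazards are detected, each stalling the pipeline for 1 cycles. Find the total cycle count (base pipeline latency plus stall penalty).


Base cycles = 5 + 23 - 1 = 27
Total stalls = 7 * 1 = 7
Total = 27 + 7 = 34

34


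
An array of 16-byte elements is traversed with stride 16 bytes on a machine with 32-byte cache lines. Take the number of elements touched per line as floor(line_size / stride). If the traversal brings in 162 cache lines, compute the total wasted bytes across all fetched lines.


Elements per line = floor(32 / 16) = 2
Bytes used per line = 2 * 16 = 32
Wasted per line = 32 - 32 = 0
Total wasted = 0 * 162 = 0

0


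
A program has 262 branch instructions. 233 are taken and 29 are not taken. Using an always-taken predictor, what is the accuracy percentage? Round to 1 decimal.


Predictor: always-taken
Correct predictions = 233
Accuracy = 233 / 262 * 100 = 88.9%

88.9


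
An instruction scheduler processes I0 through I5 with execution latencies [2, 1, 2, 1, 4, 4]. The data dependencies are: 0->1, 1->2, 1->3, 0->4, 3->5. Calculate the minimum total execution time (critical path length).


Compute longest path through dependency graph: dist(Ik) = max over predecessors of dist + latency(Ik).
dist(I0) = latency 2 = 2
dist(I1) = dist(I0) + 1 = 2 + 1 = 3
dist(I2) = dist(I1) + 2 = 3 + 2 = 5
dist(I3) = dist(I1) + 1 = 3 + 1 = 4
dist(I4) = dist(I0) + 4 = 2 + 4 = 6
dist(I5) = dist(I3) + 4 = 4 + 4 = 8
Critical path = max dist = 8

8


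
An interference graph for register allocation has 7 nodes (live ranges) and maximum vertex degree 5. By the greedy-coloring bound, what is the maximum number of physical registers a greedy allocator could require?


Greedy coloring never needs more than (max_degree + 1) colors: when coloring a vertex, at most max_degree neighbors are already colored.
Upper bound = 5 + 1 = 6

6


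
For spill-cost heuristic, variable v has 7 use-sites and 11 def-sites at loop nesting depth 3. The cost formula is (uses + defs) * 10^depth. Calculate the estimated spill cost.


uses + defs = 7 + 11 = 18
10^3 = 1000
Spill cost = 18 * 1000 = 18000

18000


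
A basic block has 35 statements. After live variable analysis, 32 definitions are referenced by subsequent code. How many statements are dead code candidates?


Dead code = total statements - live definitions
= 35 - 32 = 3

3


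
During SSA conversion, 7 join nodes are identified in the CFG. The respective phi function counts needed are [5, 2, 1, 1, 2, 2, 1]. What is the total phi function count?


Total phi functions = sum of phi functions at each join node
= 5 + 2 + 1 + 1 + 2 + 2 + 1 = 14

14


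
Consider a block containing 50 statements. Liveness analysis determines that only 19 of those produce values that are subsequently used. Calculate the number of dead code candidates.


Dead code = total statements - live definitions
= 50 - 19 = 31

31


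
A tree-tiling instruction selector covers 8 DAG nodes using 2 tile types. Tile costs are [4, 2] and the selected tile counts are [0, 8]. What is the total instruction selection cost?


Total cost = sum(count_i * cost_i)
= 0*4 + 8*2
= 16

16


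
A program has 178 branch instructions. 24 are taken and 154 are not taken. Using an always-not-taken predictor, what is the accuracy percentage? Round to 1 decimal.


Predictor: always-not-taken
Correct predictions = 154
Accuracy = 154 / 178 * 100 = 86.5%

86.5


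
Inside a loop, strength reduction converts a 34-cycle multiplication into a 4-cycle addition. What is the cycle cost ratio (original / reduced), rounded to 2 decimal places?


Ratio = mult_cost / add_cost = 34 / 4 = 8.5

8.5


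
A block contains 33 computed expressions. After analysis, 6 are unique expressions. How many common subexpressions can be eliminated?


CSE count = total expressions - unique expressions
= 33 - 6 = 27

27


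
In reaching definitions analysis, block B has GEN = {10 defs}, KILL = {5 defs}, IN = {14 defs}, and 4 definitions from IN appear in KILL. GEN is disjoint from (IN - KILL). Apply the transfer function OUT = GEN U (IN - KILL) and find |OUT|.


IN - KILL: 14 - 4 = 10 surviving definitions
OUT = GEN + surviving = 10 + 10 = 20

20


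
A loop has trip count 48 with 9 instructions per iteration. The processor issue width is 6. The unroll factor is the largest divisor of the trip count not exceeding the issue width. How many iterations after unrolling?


Largest divisor of 48 <= 6 is 6
New iterations = 48 / 6 = 8

8


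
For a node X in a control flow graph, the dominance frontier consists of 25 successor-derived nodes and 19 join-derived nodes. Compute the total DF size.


DF(X) = direct successor contributions + join point contributions
= 25 + 19 = 44

44


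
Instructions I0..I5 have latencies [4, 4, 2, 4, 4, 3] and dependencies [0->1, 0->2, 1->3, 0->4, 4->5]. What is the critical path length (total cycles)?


Compute longest path through dependency graph: dist(Ik) = max over predecessors of dist + latency(Ik).
dist(I0) = latency 4 = 4
dist(I1) = dist(I0) + 4 = 4 + 4 = 8
dist(I2) = dist(I0) + 2 = 4 + 2 = 6
dist(I3) = dist(I1) + 4 = 8 + 4 = 12
dist(I4) = dist(I0) + 4 = 4 + 4 = 8
dist(I5) = dist(I4) + 3 = 8 + 3 = 11
Critical path = max dist = 12

12


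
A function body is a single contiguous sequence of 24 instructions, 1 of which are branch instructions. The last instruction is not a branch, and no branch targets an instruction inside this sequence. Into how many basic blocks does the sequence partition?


With no in-sequence branch targets, the leaders are the first instruction plus the instruction after each branch.
Number of basic blocks = branches + 1
= 1 + 1 = 2

2


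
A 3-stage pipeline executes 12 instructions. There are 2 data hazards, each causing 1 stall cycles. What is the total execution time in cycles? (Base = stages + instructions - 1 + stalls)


Base cycles = 3 + 12 - 1 = 14
Total stalls = 2 * 1 = 2
Total = 14 + 2 = 16

16


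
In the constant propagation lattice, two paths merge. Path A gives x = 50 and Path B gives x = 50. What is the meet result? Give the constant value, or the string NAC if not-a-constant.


Meet operation: if both paths give the same constant, result is that constant; if they differ, result is NAC (not-a-constant).
Path A: 50, Path B: 50 -> equal
Result: constant -> 50

50


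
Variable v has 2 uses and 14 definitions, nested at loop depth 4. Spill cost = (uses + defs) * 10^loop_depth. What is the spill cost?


uses + defs = 2 + 14 = 16
10^4 = 10000
Spill cost = 16 * 10000 = 160000

160000


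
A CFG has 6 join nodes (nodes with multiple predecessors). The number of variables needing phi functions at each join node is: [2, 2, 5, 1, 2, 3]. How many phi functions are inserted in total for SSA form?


Total phi functions = sum of phi functions at each join node
= 2 + 2 + 5 + 1 + 2 + 3 = 15

15


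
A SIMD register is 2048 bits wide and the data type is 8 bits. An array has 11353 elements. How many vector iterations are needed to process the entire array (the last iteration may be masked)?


Width = 2048 / 8 = 256 elements per vector op
Iterations = ceil(11353 / 256) = 45

45


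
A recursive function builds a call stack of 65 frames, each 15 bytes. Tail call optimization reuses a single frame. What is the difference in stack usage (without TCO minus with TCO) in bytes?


Without TCO: 65 * 15 = 975 bytes
With TCO: reuse 1 frame = 15 bytes
Savings = 975 - 15 = 960

960


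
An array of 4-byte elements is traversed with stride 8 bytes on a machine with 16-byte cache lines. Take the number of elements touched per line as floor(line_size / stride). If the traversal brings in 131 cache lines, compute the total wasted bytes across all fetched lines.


Elements per line = floor(16 / 8) = 2
Bytes used per line = 2 * 4 = 8
Wasted per line = 16 - 8 = 8
Total wasted = 8 * 131 = 1048

1048


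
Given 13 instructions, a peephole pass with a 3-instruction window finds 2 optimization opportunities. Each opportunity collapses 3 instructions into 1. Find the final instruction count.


Each match removes 2 instructions.
Total removed = 2 * 2 = 4
Remaining = 13 - 4 = 9

9


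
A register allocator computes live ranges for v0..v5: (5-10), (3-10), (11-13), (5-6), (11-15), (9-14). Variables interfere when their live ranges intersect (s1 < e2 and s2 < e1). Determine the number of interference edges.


Check all pairs for overlapping intervals.
Two intervals (s1,e1) and (s2,e2) overlap if s1 < e2 and s2 < e1.
v0 (5-10) vs v1..v5: overlaps v1, v3, v5 -> 3
v1 (3-10) vs v2..v5: overlaps v3, v5 -> 2
v2 (11-13) vs v3..v5: overlaps v4, v5 -> 2
v3 (5-6) vs v4..v5: overlaps none -> 0
v4 (11-15) vs v5: overlaps v5 -> 1
Total overlapping pairs = 3 + 2 + 2 + 0 + 1 = 8

8


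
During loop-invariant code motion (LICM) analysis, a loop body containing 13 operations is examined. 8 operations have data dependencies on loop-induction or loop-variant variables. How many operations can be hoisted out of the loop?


Invariant candidates = total - loop-dependent
= 13 - 8 = 5

5


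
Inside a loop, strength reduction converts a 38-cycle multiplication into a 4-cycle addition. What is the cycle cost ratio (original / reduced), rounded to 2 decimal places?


Ratio = mult_cost / add_cost = 38 / 4 = 9.5

9.5


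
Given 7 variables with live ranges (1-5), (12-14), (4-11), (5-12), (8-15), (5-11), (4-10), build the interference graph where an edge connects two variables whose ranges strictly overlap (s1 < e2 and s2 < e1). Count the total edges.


Check all pairs for overlapping intervals.
Two intervals (s1,e1) and (s2,e2) overlap if s1 < e2 and s2 < e1.
v0 (1-5) vs v1..v6: overlaps v2, v6 -> 2
v1 (12-14) vs v2..v6: overlaps v4 -> 1
v2 (4-11) vs v3..v6: overlaps v3, v4, v5, v6 -> 4
v3 (5-12) vs v4..v6: overlaps v4, v5, v6 -> 3
v4 (8-15) vs v5..v6: overlaps v5, v6 -> 2
v5 (5-11) vs v6: overlaps v6 -> 1
Total overlapping pairs = 2 + 1 + 4 + 3 + 2 + 1 = 13

13


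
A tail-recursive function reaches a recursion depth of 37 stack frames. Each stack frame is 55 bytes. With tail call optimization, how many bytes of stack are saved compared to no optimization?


Without TCO: 37 * 55 = 2035 bytes
With TCO: reuse 1 frame = 55 bytes
Savings = 2035 - 55 = 1980

1980


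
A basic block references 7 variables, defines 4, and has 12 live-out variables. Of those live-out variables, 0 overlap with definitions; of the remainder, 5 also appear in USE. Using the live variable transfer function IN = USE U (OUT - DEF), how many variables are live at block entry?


OUT - DEF: 12 - 0 = 12
|IN| = |USE| + |OUT - DEF| - |USE ∩ (OUT - DEF)| = 7 + 12 - 5 = 14

14


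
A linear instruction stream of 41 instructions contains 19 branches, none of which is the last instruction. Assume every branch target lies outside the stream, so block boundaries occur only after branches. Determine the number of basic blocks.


With no in-sequence branch targets, the leaders are the first instruction plus the instruction after each branch.
Number of basic blocks = branches + 1
= 19 + 1 = 20

20


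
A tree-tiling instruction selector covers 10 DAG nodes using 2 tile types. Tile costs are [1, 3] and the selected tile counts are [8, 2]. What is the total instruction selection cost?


Total cost = sum(count_i * cost_i)
= 8*1 + 2*3
= 14

14


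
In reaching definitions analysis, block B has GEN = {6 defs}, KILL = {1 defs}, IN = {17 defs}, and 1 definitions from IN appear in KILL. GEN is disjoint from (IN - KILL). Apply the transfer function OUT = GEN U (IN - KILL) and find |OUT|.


IN - KILL: 17 - 1 = 16 surviving definitions
OUT = GEN + surviving = 6 + 16 = 22

22


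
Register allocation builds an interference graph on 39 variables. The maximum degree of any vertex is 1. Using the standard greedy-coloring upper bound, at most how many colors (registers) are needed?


Greedy coloring never needs more than (max_degree + 1) colors: when coloring a vertex, at most max_degree neighbors are already colored.
Upper bound = 1 + 1 = 2

2


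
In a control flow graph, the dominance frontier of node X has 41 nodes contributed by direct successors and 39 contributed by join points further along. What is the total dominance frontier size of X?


DF(X) = direct successor contributions + join point contributions
= 41 + 39 = 80

80


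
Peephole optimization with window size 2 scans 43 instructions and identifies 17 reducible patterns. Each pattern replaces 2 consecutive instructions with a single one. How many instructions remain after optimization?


Each match removes 1 instructions.
Total removed = 17 * 1 = 17
Remaining = 43 - 17 = 26

26


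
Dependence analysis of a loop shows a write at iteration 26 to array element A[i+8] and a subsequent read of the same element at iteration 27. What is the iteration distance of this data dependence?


Distance = read iteration - write iteration
= 27 - 26 = 1

1


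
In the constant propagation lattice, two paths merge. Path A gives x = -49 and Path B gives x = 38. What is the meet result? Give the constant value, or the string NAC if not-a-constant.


Meet operation: if both paths give the same constant, result is that constant; if they differ, result is NAC (not-a-constant).
Path A: -49, Path B: 38 -> differ
Result: not-a-constant -> NAC

NAC


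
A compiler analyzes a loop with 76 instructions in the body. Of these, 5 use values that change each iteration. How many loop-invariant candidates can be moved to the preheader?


Invariant candidates = total - loop-dependent
= 76 - 5 = 71

71


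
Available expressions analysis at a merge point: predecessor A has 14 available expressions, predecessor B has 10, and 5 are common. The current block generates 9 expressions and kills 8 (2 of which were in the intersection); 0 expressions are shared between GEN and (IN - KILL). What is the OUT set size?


IN = intersection of predecessors = 5
IN - KILL = 5 - 2 = 3
|OUT| = |GEN| + |IN - KILL| - |GEN ∩ (IN - KILL)| = 9 + 3 - 0 = 12

12


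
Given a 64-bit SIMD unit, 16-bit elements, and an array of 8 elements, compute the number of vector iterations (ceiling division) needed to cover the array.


Width = 64 / 16 = 4 elements per vector op
Iterations = ceil(8 / 4) = 2

2


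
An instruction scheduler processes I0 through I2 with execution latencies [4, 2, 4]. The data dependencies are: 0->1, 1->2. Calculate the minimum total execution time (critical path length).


Compute longest path through dependency graph: dist(Ik) = max over predecessors of dist + latency(Ik).
dist(I0) = latency 4 = 4
dist(I1) = dist(I0) + 2 = 4 + 2 = 6
dist(I2) = dist(I1) + 4 = 6 + 4 = 10
Critical path = max dist = 10

10


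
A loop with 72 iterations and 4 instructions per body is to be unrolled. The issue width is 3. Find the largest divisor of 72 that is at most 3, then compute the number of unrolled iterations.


Largest divisor of 72 <= 3 is 3
New iterations = 72 / 3 = 24

24


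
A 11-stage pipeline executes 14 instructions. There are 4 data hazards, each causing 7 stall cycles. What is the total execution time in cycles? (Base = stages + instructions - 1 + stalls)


Base cycles = 11 + 14 - 1 = 24
Total stalls = 4 * 7 = 28
Total = 24 + 28 = 52

52


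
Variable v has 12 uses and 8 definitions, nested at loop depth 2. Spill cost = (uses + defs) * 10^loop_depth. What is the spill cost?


uses + defs = 12 + 8 = 20
10^2 = 100
Spill cost = 20 * 100 = 2000

2000


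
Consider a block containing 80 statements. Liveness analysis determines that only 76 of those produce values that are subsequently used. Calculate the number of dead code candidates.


Dead code = total statements - live definitions
= 80 - 76 = 4

4


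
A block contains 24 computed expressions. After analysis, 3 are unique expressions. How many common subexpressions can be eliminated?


CSE count = total expressions - unique expressions
= 24 - 3 = 21

21


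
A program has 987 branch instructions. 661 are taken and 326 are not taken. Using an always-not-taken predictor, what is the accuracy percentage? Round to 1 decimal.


Predictor: always-not-taken
Correct predictions = 326
Accuracy = 326 / 987 * 100 = 33.0%

33.0


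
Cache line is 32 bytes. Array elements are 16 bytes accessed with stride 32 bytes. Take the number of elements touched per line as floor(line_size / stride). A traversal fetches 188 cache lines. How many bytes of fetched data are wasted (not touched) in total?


Elements per line = floor(32 / 32) = 1
Bytes used per line = 1 * 16 = 16
Wasted per line = 32 - 16 = 16
Total wasted = 16 * 188 = 3008

3008


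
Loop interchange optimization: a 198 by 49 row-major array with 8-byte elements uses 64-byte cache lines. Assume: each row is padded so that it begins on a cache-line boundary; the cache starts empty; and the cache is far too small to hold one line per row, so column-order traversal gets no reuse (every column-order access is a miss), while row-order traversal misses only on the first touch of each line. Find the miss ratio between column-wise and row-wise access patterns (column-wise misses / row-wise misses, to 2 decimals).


Each row occupies 49 * 8 = 392 bytes and starts on a line boundary, so it spans ceil(392 / 64) = 7 cache lines.
Row-major traversal misses (one per line touched): 198 * ceil(49 * 8 / 64) = 1386
Column-major traversal misses (no reuse, every access misses): 198 * 49 = 9702
Ratio = 9702 / 1386 = 7.0

7.0


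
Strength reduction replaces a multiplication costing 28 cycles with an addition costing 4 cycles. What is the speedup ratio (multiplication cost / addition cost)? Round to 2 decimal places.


Ratio = mult_cost / add_cost = 28 / 4 = 7.0

7.0


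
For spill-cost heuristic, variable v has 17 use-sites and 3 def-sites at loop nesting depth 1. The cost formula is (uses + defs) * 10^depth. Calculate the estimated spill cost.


uses + defs = 17 + 3 = 20
10^1 = 10
Spill cost = 20 * 10 = 200

200


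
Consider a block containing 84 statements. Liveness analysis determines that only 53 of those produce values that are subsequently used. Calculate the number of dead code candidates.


Dead code = total statements - live definitions
= 84 - 53 = 31

31


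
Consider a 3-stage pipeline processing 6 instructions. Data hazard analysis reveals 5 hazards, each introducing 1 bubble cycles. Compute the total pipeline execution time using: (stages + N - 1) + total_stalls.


Base cycles = 3 + 6 - 1 = 8
Total stalls = 5 * 1 = 5
Total = 8 + 5 = 13

13


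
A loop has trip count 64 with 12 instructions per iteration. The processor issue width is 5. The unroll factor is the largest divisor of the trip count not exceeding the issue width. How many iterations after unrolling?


Largest divisor of 64 <= 5 is 4
New iterations = 64 / 4 = 16

16


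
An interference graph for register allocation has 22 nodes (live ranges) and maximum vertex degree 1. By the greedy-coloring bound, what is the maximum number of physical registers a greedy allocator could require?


Greedy coloring never needs more than (max_degree + 1) colors: when coloring a vertex, at most max_degree neighbors are already colored.
Upper bound = 1 + 1 = 2

2


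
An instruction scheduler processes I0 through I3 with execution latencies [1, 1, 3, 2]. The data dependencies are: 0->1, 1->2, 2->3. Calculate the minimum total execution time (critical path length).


Compute longest path through dependency graph: dist(Ik) = max over predecessors of dist + latency(Ik).
dist(I0) = latency 1 = 1
dist(I1) = dist(I0) + 1 = 1 + 1 = 2
dist(I2) = dist(I1) + 3 = 2 + 3 = 5
dist(I3) = dist(I2) + 2 = 5 + 2 = 7
Critical path = max dist = 7

7


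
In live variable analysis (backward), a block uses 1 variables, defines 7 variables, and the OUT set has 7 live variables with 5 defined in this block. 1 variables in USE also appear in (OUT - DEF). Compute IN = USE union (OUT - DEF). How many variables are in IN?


OUT - DEF: 7 - 5 = 2
|IN| = |USE| + |OUT - DEF| - |USE ∩ (OUT - DEF)| = 1 + 2 - 1 = 2

2


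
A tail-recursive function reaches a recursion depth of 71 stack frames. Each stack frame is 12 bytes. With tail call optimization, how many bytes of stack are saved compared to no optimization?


Without TCO: 71 * 12 = 852 bytes
With TCO: reuse 1 frame = 12 bytes
Savings = 852 - 12 = 840

840


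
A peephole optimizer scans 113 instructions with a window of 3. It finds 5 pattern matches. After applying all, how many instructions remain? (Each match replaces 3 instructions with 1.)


Each match removes 2 instructions.
Total removed = 5 * 2 = 10
Remaining = 113 - 10 = 103

103


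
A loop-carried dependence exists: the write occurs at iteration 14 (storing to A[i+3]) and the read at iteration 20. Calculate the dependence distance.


Distance = read iteration - write iteration
= 20 - 14 = 6

6


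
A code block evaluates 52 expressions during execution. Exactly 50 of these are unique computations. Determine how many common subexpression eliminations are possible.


CSE count = total expressions - unique expressions
= 52 - 50 = 2

2


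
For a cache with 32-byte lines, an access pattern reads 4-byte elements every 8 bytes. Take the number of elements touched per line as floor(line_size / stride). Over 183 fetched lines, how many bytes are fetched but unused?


Elements per line = floor(32 / 8) = 4
Bytes used per line = 4 * 4 = 16
Wasted per line = 32 - 16 = 16
Total wasted = 16 * 183 = 2928

2928


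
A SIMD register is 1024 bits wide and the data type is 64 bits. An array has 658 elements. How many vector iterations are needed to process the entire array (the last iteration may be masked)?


Width = 1024 / 64 = 16 elements per vector op
Iterations = ceil(658 / 16) = 42

42


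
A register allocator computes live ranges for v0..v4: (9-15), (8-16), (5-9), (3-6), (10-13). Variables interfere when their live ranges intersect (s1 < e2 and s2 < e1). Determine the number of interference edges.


Check all pairs for overlapping intervals.
Two intervals (s1,e1) and (s2,e2) overlap if s1 < e2 and s2 < e1.
v0 (9-15) vs v1..v4: overlaps v1, v4 -> 2
v1 (8-16) vs v2..v4: overlaps v2, v4 -> 2
v2 (5-9) vs v3..v4: overlaps v3 -> 1
v3 (3-6) vs v4: overlaps none -> 0
Total overlapping pairs = 2 + 2 + 1 + 0 = 5

5


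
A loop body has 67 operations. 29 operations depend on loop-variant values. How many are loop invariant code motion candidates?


Invariant candidates = total - loop-dependent
= 67 - 29 = 38

38


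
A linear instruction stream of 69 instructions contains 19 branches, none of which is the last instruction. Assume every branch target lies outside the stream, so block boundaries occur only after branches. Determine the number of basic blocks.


With no in-sequence branch targets, the leaders are the first instruction plus the instruction after each branch.
Number of basic blocks = branches + 1
= 19 + 1 = 20

20


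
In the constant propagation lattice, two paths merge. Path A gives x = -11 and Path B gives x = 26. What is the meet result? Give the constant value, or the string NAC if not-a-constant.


Meet operation: if both paths give the same constant, result is that constant; if they differ, result is NAC (not-a-constant).
Path A: -11, Path B: 26 -> differ
Result: not-a-constant -> NAC

NAC


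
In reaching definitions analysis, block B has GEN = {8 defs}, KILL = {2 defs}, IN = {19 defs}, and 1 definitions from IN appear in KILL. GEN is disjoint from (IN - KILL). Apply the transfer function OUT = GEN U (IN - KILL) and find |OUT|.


IN - KILL: 19 - 1 = 18 surviving definitions
OUT = GEN + surviving = 8 + 18 = 26

26


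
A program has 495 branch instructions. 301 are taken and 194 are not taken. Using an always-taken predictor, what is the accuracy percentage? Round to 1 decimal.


Predictor: always-taken
Correct predictions = 301
Accuracy = 301 / 495 * 100 = 60.8%

60.8


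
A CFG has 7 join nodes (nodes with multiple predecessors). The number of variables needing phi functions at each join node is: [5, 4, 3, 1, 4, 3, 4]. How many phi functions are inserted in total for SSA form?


Total phi functions = sum of phi functions at each join node
= 5 + 4 + 3 + 1 + 4 + 3 + 4 = 24

24


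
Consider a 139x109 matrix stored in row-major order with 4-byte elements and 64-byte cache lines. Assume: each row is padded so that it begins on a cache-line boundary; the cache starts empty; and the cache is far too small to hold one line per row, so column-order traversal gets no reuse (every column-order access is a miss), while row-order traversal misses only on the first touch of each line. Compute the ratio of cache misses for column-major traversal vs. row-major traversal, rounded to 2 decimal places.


Each row occupies 109 * 4 = 436 bytes and starts on a line boundary, so it spans ceil(436 / 64) = 7 cache lines.
Row-major traversal misses (one per line touched): 139 * ceil(109 * 4 / 64) = 973
Column-major traversal misses (no reuse, every access misses): 139 * 109 = 15151
Ratio = 15151 / 973 = 15.57

15.57


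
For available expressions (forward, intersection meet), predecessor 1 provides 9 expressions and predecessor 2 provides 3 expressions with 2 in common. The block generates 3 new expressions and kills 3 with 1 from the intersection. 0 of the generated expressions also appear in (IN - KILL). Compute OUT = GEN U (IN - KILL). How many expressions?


IN = intersection of predecessors = 2
IN - KILL = 2 - 1 = 1
|OUT| = |GEN| + |IN - KILL| - |GEN ∩ (IN - KILL)| = 3 + 1 - 0 = 4

4


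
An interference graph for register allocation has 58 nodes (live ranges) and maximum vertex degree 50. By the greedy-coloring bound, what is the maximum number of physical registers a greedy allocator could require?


Greedy coloring never needs more than (max_degree + 1) colors: when coloring a vertex, at most max_degree neighbors are already colored.
Upper bound = 50 + 1 = 51

51


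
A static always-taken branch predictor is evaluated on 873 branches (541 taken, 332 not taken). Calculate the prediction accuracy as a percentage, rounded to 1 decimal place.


Predictor: always-taken
Correct predictions = 541
Accuracy = 541 / 873 * 100 = 62.0%

62.0


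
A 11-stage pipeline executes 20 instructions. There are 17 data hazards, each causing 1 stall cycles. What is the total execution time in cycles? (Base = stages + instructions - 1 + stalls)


Base cycles = 11 + 20 - 1 = 30
Total stalls = 17 * 1 = 17
Total = 30 + 17 = 47

47


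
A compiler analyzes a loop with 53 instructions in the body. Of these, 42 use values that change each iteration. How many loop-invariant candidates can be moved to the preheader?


Invariant candidates = total - loop-dependent
= 53 - 42 = 11

11


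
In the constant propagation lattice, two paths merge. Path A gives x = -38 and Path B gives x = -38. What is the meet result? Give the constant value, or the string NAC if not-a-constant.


Meet operation: if both paths give the same constant, result is that constant; if they differ, result is NAC (not-a-constant).
Path A: -38, Path B: -38 -> equal
Result: constant -> -38

-38


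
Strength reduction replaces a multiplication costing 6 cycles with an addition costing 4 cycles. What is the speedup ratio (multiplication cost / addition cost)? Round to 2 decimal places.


Ratio = mult_cost / add_cost = 6 / 4 = 1.5

1.5


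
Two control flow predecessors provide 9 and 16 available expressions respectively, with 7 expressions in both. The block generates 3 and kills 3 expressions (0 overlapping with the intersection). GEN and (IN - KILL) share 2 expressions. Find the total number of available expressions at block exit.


IN = intersection of predecessors = 7
IN - KILL = 7 - 0 = 7
|OUT| = |GEN| + |IN - KILL| - |GEN ∩ (IN - KILL)| = 3 + 7 - 2 = 8

8


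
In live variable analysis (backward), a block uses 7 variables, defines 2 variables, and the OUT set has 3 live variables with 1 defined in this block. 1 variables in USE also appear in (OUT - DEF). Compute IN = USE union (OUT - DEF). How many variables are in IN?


OUT - DEF: 3 - 1 = 2
|IN| = |USE| + |OUT - DEF| - |USE ∩ (OUT - DEF)| = 7 + 2 - 1 = 8

8


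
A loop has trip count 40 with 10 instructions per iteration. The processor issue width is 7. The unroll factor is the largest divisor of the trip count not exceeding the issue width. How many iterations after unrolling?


Largest divisor of 40 <= 7 is 5
New iterations = 40 / 5 = 8

8


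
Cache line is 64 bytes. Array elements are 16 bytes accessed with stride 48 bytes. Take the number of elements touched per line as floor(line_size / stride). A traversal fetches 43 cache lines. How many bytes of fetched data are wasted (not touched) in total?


Elements per line = floor(64 / 48) = 1
Bytes used per line = 1 * 16 = 16
Wasted per line = 64 - 16 = 48
Total wasted = 48 * 43 = 2064

2064


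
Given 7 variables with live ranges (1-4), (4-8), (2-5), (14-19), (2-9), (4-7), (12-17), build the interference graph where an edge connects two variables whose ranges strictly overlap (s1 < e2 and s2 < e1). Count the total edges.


Check all pairs for overlapping intervals.
Two intervals (s1,e1) and (s2,e2) overlap if s1 < e2 and s2 < e1.
v0 (1-4) vs v1..v6: overlaps v2, v4 -> 2
v1 (4-8) vs v2..v6: overlaps v2, v4, v5 -> 3
v2 (2-5) vs v3..v6: overlaps v4, v5 -> 2
v3 (14-19) vs v4..v6: overlaps v6 -> 1
v4 (2-9) vs v5..v6: overlaps v5 -> 1
v5 (4-7) vs v6: overlaps none -> 0
Total overlapping pairs = 2 + 3 + 2 + 1 + 1 + 0 = 9

9


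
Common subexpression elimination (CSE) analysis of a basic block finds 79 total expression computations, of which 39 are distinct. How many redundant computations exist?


CSE count = total expressions - unique expressions
= 79 - 39 = 40

40


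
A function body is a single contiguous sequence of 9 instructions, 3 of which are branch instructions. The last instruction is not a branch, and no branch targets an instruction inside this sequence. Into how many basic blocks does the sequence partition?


With no in-sequence branch targets, the leaders are the first instruction plus the instruction after each branch.
Number of basic blocks = branches + 1
= 3 + 1 = 4

4


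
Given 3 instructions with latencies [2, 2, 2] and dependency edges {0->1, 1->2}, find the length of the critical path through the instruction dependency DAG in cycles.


Compute longest path through dependency graph: dist(Ik) = max over predecessors of dist + latency(Ik).
dist(I0) = latency 2 = 2
dist(I1) = dist(I0) + 2 = 2 + 2 = 4
dist(I2) = dist(I1) + 2 = 4 + 2 = 6
Critical path = max dist = 6

6


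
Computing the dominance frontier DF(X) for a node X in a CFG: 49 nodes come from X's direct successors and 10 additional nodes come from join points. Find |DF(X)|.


DF(X) = direct successor contributions + join point contributions
= 49 + 10 = 59

59


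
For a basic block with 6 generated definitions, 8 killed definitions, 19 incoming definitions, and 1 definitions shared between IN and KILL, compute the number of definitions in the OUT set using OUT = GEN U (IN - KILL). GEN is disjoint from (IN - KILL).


IN - KILL: 19 - 1 = 18 surviving definitions
OUT = GEN + surviving = 6 + 18 = 24

24


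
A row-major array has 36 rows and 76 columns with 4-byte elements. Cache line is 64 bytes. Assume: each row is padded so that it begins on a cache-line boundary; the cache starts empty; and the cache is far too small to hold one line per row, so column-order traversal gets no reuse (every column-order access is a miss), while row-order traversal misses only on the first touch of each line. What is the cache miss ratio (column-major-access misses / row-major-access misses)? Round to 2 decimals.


Each row occupies 76 * 4 = 304 bytes and starts on a line boundary, so it spans ceil(304 / 64) = 5 cache lines.
Row-major traversal misses (one per line touched): 36 * ceil(76 * 4 / 64) = 180
Column-major traversal misses (no reuse, every access misses): 36 * 76 = 2736
Ratio = 2736 / 180 = 15.2

15.2


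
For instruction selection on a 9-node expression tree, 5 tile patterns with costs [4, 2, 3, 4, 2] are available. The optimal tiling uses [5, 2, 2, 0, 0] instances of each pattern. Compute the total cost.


Total cost = sum(count_i * cost_i)
= 5*4 + 2*2 + 2*3 + 0*4 + 0*2
= 30

30


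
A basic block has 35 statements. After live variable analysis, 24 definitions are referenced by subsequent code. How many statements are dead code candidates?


Dead code = total statements - live definitions
= 35 - 24 = 11

11


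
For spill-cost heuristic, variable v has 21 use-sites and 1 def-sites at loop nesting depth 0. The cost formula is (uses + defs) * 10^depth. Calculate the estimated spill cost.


uses + defs = 21 + 1 = 22
10^0 = 1
Spill cost = 22 * 1 = 22

22


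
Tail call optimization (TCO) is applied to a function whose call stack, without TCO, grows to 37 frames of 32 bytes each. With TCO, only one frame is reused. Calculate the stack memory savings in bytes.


Without TCO: 37 * 32 = 1184 bytes
With TCO: reuse 1 frame = 32 bytes
Savings = 1184 - 32 = 1152

1152


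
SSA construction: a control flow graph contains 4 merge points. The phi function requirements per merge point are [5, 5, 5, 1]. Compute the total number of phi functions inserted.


Total phi functions = sum of phi functions at each join node
= 5 + 5 + 5 + 1 = 16

16


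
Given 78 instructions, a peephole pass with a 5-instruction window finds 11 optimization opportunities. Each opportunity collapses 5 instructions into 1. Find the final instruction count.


Each match removes 4 instructions.
Total removed = 11 * 4 = 44
Remaining = 78 - 44 = 34

34


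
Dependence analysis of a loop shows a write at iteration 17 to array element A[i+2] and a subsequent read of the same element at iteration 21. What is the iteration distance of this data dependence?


Distance = read iteration - write iteration
= 21 - 17 = 4

4


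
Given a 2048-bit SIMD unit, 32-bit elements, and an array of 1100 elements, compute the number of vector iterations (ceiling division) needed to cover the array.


Width = 2048 / 32 = 64 elements per vector op
Iterations = ceil(1100 / 64) = 18

18


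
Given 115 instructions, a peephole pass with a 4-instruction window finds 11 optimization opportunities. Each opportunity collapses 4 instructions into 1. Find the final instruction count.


Each match removes 3 instructions.
Total removed = 11 * 3 = 33
Remaining = 115 - 33 = 82

82


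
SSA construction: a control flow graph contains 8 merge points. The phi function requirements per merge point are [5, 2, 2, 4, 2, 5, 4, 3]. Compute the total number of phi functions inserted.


Total phi functions = sum of phi functions at each join node
= 5 + 2 + 2 + 4 + 2 + 5 + 4 + 3 = 27

27


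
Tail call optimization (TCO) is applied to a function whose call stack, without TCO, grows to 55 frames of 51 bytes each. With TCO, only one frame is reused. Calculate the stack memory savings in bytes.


Without TCO: 55 * 51 = 2805 bytes
With TCO: reuse 1 frame = 51 bytes
Savings = 2805 - 51 = 2754

2754


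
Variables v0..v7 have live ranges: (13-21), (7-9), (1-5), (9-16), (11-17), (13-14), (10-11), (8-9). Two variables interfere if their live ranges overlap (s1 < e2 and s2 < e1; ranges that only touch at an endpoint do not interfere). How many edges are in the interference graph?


Check all pairs for overlapping intervals.
Two intervals (s1,e1) and (s2,e2) overlap if s1 < e2 and s2 < e1.
v0 (13-21) vs v1..v7: overlaps v3, v4, v5 -> 3
v1 (7-9) vs v2..v7: overlaps v7 -> 1
v2 (1-5) vs v3..v7: overlaps none -> 0
v3 (9-16) vs v4..v7: overlaps v4, v5, v6 -> 3
v4 (11-17) vs v5..v7: overlaps v5 -> 1
v5 (13-14) vs v6..v7: overlaps none -> 0
v6 (10-11) vs v7: overlaps none -> 0
Total overlapping pairs = 3 + 1 + 0 + 3 + 1 + 0 + 0 = 8

8


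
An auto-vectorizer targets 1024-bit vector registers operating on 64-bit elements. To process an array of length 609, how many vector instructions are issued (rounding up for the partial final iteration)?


Width = 1024 / 64 = 16 elements per vector op
Iterations = ceil(609 / 16) = 39

39


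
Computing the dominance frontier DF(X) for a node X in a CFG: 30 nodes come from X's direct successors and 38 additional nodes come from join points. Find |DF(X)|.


DF(X) = direct successor contributions + join point contributions
= 30 + 38 = 68

68


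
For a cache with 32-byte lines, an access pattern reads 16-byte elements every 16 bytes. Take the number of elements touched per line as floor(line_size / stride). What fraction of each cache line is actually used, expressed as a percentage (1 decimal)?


Elements per cache line = floor(32 / 16) = 2
Bytes used = 2 * 16 = 32
Utilization = 32 / 32 * 100 = 100.0%

100.0


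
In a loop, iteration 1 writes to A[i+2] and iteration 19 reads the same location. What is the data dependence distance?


Distance = read iteration - write iteration
= 19 - 1 = 18

18


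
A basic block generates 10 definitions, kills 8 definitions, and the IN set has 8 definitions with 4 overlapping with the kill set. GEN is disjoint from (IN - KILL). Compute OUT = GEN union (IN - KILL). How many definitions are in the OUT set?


IN - KILL: 8 - 4 = 4 surviving definitions
OUT = GEN + surviving = 10 + 4 = 14

14


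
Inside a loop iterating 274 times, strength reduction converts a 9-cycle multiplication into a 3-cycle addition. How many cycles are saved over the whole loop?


Per-iteration saving = 9 - 3 = 6
Total saved = 274 * 6 = 1644

1644


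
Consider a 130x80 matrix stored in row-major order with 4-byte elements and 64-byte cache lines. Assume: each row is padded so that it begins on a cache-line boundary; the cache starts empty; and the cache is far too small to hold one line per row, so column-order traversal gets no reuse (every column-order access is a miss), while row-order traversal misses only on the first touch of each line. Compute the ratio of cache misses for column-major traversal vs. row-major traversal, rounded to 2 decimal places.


Each row occupies 80 * 4 = 320 bytes and starts on a line boundary, so it spans ceil(320 / 64) = 5 cache lines.
Row-major traversal misses (one per line touched): 130 * ceil(80 * 4 / 64) = 650
Column-major traversal misses (no reuse, every access misses): 130 * 80 = 10400
Ratio = 10400 / 650 = 16.0

16.0


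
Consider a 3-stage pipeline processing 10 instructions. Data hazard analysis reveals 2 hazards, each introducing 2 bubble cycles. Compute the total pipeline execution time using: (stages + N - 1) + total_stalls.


Base cycles = 3 + 10 - 1 = 12
Total stalls = 2 * 2 = 4
Total = 12 + 4 = 16

16


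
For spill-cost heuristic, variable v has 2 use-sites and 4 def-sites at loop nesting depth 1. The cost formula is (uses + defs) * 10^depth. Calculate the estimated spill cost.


uses + defs = 2 + 4 = 6
10^1 = 10
Spill cost = 6 * 10 = 60

60


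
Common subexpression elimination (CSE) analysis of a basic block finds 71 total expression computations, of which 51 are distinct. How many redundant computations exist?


CSE count = total expressions - unique expressions
= 71 - 51 = 20

20


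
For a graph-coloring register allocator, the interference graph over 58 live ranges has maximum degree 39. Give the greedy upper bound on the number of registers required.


Greedy coloring never needs more than (max_degree + 1) colors: when coloring a vertex, at most max_degree neighbors are already colored.
Upper bound = 39 + 1 = 40

40
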